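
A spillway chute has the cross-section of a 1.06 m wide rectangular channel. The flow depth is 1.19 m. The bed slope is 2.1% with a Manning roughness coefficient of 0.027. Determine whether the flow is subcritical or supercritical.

subcritical

Flow area A = b·y = 1.06 × 1.19 = 1.261 m². Wetted perimeter P = b + 2y = 1.06 + 2×1.19 = 3.44 m.
Hydraulic radius R = A/P = 1.261/3.44 = 0.3667 m.
V = (1/n) R^(2/3) √S = (1/0.027) × 0.3667^(2/3) × √0.021 = 2.75 m/s. Hydraulic depth D_h = A/T = 1.261/1.06 = 1.19 m.
Froude number Fr = V/√(g·D_h) = 2.75/√(9.81×1.19) = 0.805, which is less than 1, so the flow is subcritical.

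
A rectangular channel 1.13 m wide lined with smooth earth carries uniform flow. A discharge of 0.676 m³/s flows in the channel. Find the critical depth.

For a rectangular channel, critical depth y_c = (q²/g)^(1/3) where q = Q/b = 0.676/1.13 = 0.5982 m²/s.
So y_c = (0.5982²/9.81)^(1/3) = 0.332 m.

y_c = 0.332 m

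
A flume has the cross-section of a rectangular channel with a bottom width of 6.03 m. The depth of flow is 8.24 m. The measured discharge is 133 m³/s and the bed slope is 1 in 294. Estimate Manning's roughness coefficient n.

Flow area A = b·y = 6.03 × 8.24 = 49.69 m². Wetted perimeter P = b + 2y = 6.03 + 2×8.24 = 22.51 m.
Hydraulic radius R = A/P = 49.69/22.51 = 2.207 m.
Rearranging Manning's equation: n = (1/Q) A R^(2/3) S^(1/2) = (1/133) × 49.69 × 2.207^(2/3) × √0.003401 = 0.0369.

n = 0.0369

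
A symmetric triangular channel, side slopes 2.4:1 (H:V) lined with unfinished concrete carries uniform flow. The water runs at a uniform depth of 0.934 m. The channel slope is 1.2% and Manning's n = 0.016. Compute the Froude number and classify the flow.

For a triangular section with side slope z = 2.4: A = zy² = 2.4×0.934² = 2.094 m²; P = 2y√(1+z²) = 2×0.934×2.6 = 4.857 m.
Hydraulic radius R = A/P = 2.094/4.857 = 0.4311 m.
V = (1/n) R^(2/3) √S = (1/0.016) × 0.4311^(2/3) × √0.012 = 3.907 m/s. Hydraulic depth D_h = A/T = 2.094/4.483 = 0.467 m.
Froude number Fr = V/√(g·D_h) = 3.907/√(9.81×0.467) = 1.83, which is greater than 1, so the flow is supercritical.

supercritical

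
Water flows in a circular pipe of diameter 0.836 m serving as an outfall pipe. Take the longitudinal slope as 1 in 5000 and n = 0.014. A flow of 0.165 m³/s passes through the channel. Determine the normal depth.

y_n = 0.589 m

Manning's equation rearranged: A R^(2/3) = nQ / (1·√S) = 0.014 × 0.165 / (√0.0002) = 0.1633.
Trying y = 0.529 m: A R^(2/3) = 0.1407 — short.
Trying y = 0.73 m: A R^(2/3) = 0.2029 — over.
Trying y = 0.589 m: A R^(2/3) = 0.1632 — matches.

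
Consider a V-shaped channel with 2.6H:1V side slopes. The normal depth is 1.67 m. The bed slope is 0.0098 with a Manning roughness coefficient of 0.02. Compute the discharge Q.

For a triangular section with side slope z = 2.6: A = zy² = 2.6×1.67² = 7.251 m²; P = 2y√(1+z²) = 2×1.67×2.786 = 9.304 m.
Hydraulic radius R = A/P = 7.251/9.304 = 0.7793 m.
Manning's equation: Q = (1/n) A R^(2/3) S^(1/2) = (1/0.02) × 7.251 × 0.7793^(2/3) × 0.0098^(1/2) = 30.4 m³/s.

Q = 30.4 m³/s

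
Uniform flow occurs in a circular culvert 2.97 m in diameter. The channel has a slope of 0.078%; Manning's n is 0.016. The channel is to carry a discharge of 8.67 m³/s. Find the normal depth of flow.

Manning's equation rearranged: A R^(2/3) = nQ / (1·√S) = 0.016 × 8.67 / (√0.00078) = 4.967.
Try y = 2.51 m: A R^(2/3) = 5.828 — high.
Try y = 2.15 m: A R^(2/3) = 4.964 — close enough.

y_n = 2.15 m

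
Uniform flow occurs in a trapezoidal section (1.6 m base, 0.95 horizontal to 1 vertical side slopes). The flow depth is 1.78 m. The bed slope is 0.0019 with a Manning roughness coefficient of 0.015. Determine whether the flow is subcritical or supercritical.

With bottom width b = 1.6 m and side slope z = 0.95: A = (b + zy)y = (1.6 + 0.95×1.78)×1.78 = 5.858 m²; P = b + 2y√(1+z²) = 1.6 + 2×1.78×1.379 = 6.51 m.
Hydraulic radius R = A/P = 5.858/6.51 = 0.8998 m.
V = (1/n) R^(2/3) √S = (1/0.015) × 0.8998^(2/3) × √0.0019 = 2.708 m/s. Hydraulic depth D_h = A/T = 5.858/4.982 = 1.176 m.
Froude number Fr = V/√(g·D_h) = 2.708/√(9.81×1.176) = 0.797, which is less than 1, so the flow is subcritical.

subcritical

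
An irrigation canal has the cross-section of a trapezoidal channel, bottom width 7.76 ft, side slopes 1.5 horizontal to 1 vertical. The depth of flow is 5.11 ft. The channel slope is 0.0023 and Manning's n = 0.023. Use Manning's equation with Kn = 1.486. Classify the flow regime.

subcritical

With bottom width b = 7.76 ft and side slope z = 1.5: A = (b + zy)y = (7.76 + 1.5×5.11)×5.11 = 78.82 ft²; P = b + 2y√(1+z²) = 7.76 + 2×5.11×1.803 = 26.18 ft.
Hydraulic radius R = A/P = 78.82/26.18 = 3.01 ft.
V = (1.486/n) R^(2/3) √S = (1.486/0.023) × 3.01^(2/3) × √0.0023 = 6.46 ft/s. Hydraulic depth D_h = A/T = 78.82/23.09 = 3.414 ft.
Froude number Fr = V/√(g·D_h) = 6.46/√(32.2×3.414) = 0.616, which is less than 1, so the flow is subcritical.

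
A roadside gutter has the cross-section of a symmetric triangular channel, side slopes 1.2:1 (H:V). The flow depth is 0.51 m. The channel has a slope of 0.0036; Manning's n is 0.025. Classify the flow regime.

subcritical

For a triangular section with side slope z = 1.2: A = zy² = 1.2×0.51² = 0.3121 m²; P = 2y√(1+z²) = 2×0.51×1.562 = 1.593 m.
Hydraulic radius R = A/P = 0.3121/1.593 = 0.1959 m.
V = (1/n) R^(2/3) √S = (1/0.025) × 0.1959^(2/3) × √0.0036 = 0.8095 m/s. Hydraulic depth D_h = A/T = 0.3121/1.224 = 0.255 m.
Froude number Fr = V/√(g·D_h) = 0.8095/√(9.81×0.255) = 0.512, which is less than 1, so the flow is subcritical.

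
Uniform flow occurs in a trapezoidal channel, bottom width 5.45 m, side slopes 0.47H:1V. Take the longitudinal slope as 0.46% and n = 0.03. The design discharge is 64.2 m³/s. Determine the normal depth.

Manning's equation rearranged: A R^(2/3) = nQ / (1·√S) = 0.03 × 64.2 / (√0.0046) = 28.4.
Trying y = 3.59 m: A R^(2/3) = 39.51 — too large.
Trying y = 2.94 m: A R^(2/3) = 28.4 — matches.

y_n = 2.94 m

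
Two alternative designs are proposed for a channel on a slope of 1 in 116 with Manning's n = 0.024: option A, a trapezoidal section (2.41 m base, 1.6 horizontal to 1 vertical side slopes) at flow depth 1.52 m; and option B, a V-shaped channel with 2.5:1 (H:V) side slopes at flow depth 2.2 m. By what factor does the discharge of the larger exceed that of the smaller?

1.78

Channel A: With bottom width b = 2.41 m and side slope z = 1.6: A = (b + zy)y = (2.41 + 1.6×1.52)×1.52 = 7.36 m²; P = b + 2y√(1+z²) = 2.41 + 2×1.52×1.887 = 8.146 m. Hydraulic radius R = A/P = 7.36/8.146 = 0.9035 m. Q_A = (1/0.024)·7.36·0.9035^(2/3)·√0.008621 = 26.61 m³/s.
Channel B: For a triangular section with side slope z = 2.5: A = zy² = 2.5×2.2² = 12.1 m²; P = 2y√(1+z²) = 2×2.2×2.693 = 11.85 m. Hydraulic radius R = A/P = 12.1/11.85 = 1.021 m. Q_B = (1/0.024)·12.1·1.021^(2/3)·√0.008621 = 47.47 m³/s.
The larger discharge is 47.47 m³/s and the smaller is 26.61 m³/s; the ratio is 1.78.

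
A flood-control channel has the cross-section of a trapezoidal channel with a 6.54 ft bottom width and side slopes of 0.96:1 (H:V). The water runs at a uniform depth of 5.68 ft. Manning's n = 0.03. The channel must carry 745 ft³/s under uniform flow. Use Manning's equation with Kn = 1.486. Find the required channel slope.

With bottom width b = 6.54 ft and side slope z = 0.96: A = (b + zy)y = (6.54 + 0.96×5.68)×5.68 = 68.12 ft²; P = b + 2y√(1+z²) = 6.54 + 2×5.68×1.386 = 22.29 ft.
Hydraulic radius R = A/P = 68.12/22.29 = 3.056 ft.
From Manning's equation, S = [nQ / (1.486 A R^(2/3))]² = [0.03 × 745 / (1.486 × 68.12 × 3.056^(2/3))]² = 0.011.

S = 0.011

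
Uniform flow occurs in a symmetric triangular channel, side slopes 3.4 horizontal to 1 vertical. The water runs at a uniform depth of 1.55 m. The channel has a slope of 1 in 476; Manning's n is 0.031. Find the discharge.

Q = 9.91 m³/s

For a triangular section with side slope z = 3.4: A = zy² = 3.4×1.55² = 8.168 m²; P = 2y√(1+z²) = 2×1.55×3.544 = 10.99 m.
Hydraulic radius R = A/P = 8.168/10.99 = 0.7435 m.
Manning's equation: Q = (1/n) A R^(2/3) S^(1/2) = (1/0.031) × 8.168 × 0.7435^(2/3) × 0.002101^(1/2) = 9.91 m³/s.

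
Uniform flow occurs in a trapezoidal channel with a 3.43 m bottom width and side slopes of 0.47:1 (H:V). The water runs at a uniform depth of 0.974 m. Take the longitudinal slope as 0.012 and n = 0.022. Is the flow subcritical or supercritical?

With bottom width b = 3.43 m and side slope z = 0.47: A = (b + zy)y = (3.43 + 0.47×0.974)×0.974 = 3.787 m²; P = b + 2y√(1+z²) = 3.43 + 2×0.974×1.105 = 5.582 m.
Hydraulic radius R = A/P = 3.787/5.582 = 0.6783 m.
V = (1/n) R^(2/3) √S = (1/0.022) × 0.6783^(2/3) × √0.012 = 3.844 m/s. Hydraulic depth D_h = A/T = 3.787/4.346 = 0.8714 m.
Froude number Fr = V/√(g·D_h) = 3.844/√(9.81×0.8714) = 1.31, which is greater than 1, so the flow is supercritical.

supercritical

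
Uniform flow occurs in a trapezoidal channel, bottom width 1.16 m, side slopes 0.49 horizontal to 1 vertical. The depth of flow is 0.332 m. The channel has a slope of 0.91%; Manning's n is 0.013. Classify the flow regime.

With bottom width b = 1.16 m and side slope z = 0.49: A = (b + zy)y = (1.16 + 0.49×0.332)×0.332 = 0.4391 m²; P = b + 2y√(1+z²) = 1.16 + 2×0.332×1.114 = 1.899 m.
Hydraulic radius R = A/P = 0.4391/1.899 = 0.2312 m.
V = (1/n) R^(2/3) √S = (1/0.013) × 0.2312^(2/3) × √0.0091 = 2.764 m/s. Hydraulic depth D_h = A/T = 0.4391/1.485 = 0.2956 m.
Froude number Fr = V/√(g·D_h) = 2.764/√(9.81×0.2956) = 1.62, which is greater than 1, so the flow is supercritical.

supercritical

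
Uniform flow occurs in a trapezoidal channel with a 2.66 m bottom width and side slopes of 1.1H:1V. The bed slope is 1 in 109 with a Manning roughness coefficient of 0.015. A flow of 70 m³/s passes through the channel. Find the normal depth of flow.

Manning's equation rearranged: A R^(2/3) = nQ / (1·√S) = 0.015 × 70 / (√0.009174) = 10.96.
At y = 2.32 m: A R^(2/3) = 14.14 — too large.
At y = 2.04 m: A R^(2/3) = 10.96 — close enough.

y_n = 2.04 m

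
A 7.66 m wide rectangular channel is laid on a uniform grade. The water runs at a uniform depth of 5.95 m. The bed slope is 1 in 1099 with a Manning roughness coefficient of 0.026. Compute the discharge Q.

Flow area A = b·y = 7.66 × 5.95 = 45.58 m². Wetted perimeter P = b + 2y = 7.66 + 2×5.95 = 19.56 m.
Hydraulic radius R = A/P = 45.58/19.56 = 2.33 m.
Manning's equation: Q = (1/n) A R^(2/3) S^(1/2) = (1/0.026) × 45.58 × 2.33^(2/3) × 0.0009099^(1/2) = 92.9 m³/s.

Q = 92.9 m³/s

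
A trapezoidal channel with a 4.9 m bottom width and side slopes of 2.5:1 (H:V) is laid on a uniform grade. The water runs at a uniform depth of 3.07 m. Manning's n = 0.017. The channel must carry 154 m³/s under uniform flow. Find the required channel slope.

S = 0.0021

With bottom width b = 4.9 m and side slope z = 2.5: A = (b + zy)y = (4.9 + 2.5×3.07)×3.07 = 38.61 m²; P = b + 2y√(1+z²) = 4.9 + 2×3.07×2.693 = 21.43 m.
Hydraulic radius R = A/P = 38.61/21.43 = 1.801 m.
From Manning's equation, S = [nQ / (1 A R^(2/3))]² = [0.017 × 154 / (1 × 38.61 × 1.801^(2/3))]² = 0.0021.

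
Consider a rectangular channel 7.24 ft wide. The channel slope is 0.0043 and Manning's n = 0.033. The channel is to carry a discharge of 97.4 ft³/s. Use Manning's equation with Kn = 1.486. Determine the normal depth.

y_n = 3.2 ft

Manning's equation rearranged: A R^(2/3) = nQ / (1.486·√S) = 0.033 × 97.4 / (1.486 × √0.0043) = 32.99.
Try y = 3.95 ft: A R^(2/3) = 43.7 — over.
Try y = 2.44 ft: A R^(2/3) = 22.71 — short.
Try y = 3.2 ft: A R^(2/3) = 32.98 — close enough.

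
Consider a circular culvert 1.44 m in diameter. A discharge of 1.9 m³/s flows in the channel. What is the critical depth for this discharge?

At critical depth, Q² T / (g A³) = 1, i.e. A³/T = Q²/g = 1.9²/9.81 = 0.368.
At y = 0.53 m: A³/T = 0.1158 — short.
At y = 0.875 m: A³/T = 0.7902 — over.
At y = 0.716 m: A³/T = 0.3671 — matches.

y_c = 0.716 m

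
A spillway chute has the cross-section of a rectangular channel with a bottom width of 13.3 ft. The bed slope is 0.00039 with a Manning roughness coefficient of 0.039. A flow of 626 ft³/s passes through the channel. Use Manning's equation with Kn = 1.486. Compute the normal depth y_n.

Manning's equation rearranged: A R^(2/3) = nQ / (1.486·√S) = 0.039 × 626 / (1.486 × √0.00039) = 831.9.
At y = 16.7 ft: A R^(2/3) = 628.2 — too small.
At y = 26.4 ft: A R^(2/3) = 1069 — too large.
At y = 21.2 ft: A R^(2/3) = 831.3 — ≈ 831.9.

y_n = 21.2 ft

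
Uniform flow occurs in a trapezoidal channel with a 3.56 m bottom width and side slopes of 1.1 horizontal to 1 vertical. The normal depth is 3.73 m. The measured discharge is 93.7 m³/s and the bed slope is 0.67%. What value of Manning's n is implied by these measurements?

With bottom width b = 3.56 m and side slope z = 1.1: A = (b + zy)y = (3.56 + 1.1×3.73)×3.73 = 28.58 m²; P = b + 2y√(1+z²) = 3.56 + 2×3.73×1.487 = 14.65 m.
Hydraulic radius R = A/P = 28.58/14.65 = 1.951 m.
Rearranging Manning's equation: n = (1/Q) A R^(2/3) S^(1/2) = (1/93.7) × 28.58 × 1.951^(2/3) × √0.0067 = 0.039.

n = 0.039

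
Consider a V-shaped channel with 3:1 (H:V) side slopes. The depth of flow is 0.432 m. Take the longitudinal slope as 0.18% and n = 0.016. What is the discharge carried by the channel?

For a triangular section with side slope z = 3: A = zy² = 3×0.432² = 0.5599 m²; P = 2y√(1+z²) = 2×0.432×3.162 = 2.732 m.
Hydraulic radius R = A/P = 0.5599/2.732 = 0.2049 m.
Manning's equation: Q = (1/n) A R^(2/3) S^(1/2) = (1/0.016) × 0.5599 × 0.2049^(2/3) × 0.0018^(1/2) = 0.516 m³/s.

Q = 0.516 m³/s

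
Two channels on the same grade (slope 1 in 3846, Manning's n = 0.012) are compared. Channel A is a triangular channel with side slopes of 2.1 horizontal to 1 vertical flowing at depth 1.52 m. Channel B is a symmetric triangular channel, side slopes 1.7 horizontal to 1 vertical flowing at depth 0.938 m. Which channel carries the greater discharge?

Channel A: For a triangular section with side slope z = 2.1: A = zy² = 2.1×1.52² = 4.852 m²; P = 2y√(1+z²) = 2×1.52×2.326 = 7.071 m. Hydraulic radius R = A/P = 4.852/7.071 = 0.6862 m. Q_A = (1/0.012)·4.852·0.6862^(2/3)·√0.00026 = 5.072 m³/s.
Channel B: For a triangular section with side slope z = 1.7: A = zy² = 1.7×0.938² = 1.496 m²; P = 2y√(1+z²) = 2×0.938×1.972 = 3.7 m. Hydraulic radius R = A/P = 1.496/3.7 = 0.4042 m. Q_B = (1/0.012)·1.496·0.4042^(2/3)·√0.00026 = 1.099 m³/s.
Q_A = 5.072 m³/s vs Q_B = 1.099 m³/s, so channel A carries more.

channel A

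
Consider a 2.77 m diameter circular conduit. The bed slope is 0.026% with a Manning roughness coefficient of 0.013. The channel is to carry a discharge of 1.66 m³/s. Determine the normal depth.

y_n = 1.01 m

Manning's equation rearranged: A R^(2/3) = nQ / (1·√S) = 0.013 × 1.66 / (√0.00026) = 1.338.
Try y = 1.19 m: A R^(2/3) = 1.809 — over.
Try y = 0.715 m: A R^(2/3) = 0.6883 — short.
Try y = 1.01 m: A R^(2/3) = 1.339 — close enough.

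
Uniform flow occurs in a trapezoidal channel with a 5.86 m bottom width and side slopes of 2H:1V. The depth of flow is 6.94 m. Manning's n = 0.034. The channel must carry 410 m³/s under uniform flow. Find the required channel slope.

With bottom width b = 5.86 m and side slope z = 2: A = (b + zy)y = (5.86 + 2×6.94)×6.94 = 137 m²; P = b + 2y√(1+z²) = 5.86 + 2×6.94×2.236 = 36.9 m.
Hydraulic radius R = A/P = 137/36.9 = 3.713 m.
From Manning's equation, S = [nQ / (1 A R^(2/3))]² = [0.034 × 410 / (1 × 137 × 3.713^(2/3))]² = 0.0018.

S = 0.0018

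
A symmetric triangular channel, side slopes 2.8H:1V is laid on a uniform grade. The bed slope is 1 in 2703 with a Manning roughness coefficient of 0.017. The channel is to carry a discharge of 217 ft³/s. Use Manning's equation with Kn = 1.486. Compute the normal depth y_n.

Manning's equation rearranged: A R^(2/3) = nQ / (1.486·√S) = 0.017 × 217 / (1.486 × √0.00037) = 129.1.
Try y = 6.09 ft: A R^(2/3) = 209.6 — over.
Try y = 3.94 ft: A R^(2/3) = 65.63 — short.
Try y = 5.08 ft: A R^(2/3) = 129.2 — ≈ 129.1.

y_n = 5.08 ft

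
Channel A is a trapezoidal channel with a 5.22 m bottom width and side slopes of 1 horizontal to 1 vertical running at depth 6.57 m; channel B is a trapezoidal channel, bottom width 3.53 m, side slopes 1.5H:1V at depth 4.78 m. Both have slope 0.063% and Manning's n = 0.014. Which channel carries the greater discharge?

channel A

Channel A: With bottom width b = 5.22 m and side slope z = 1: A = (b + zy)y = (5.22 + 1×6.57)×6.57 = 77.46 m²; P = b + 2y√(1+z²) = 5.22 + 2×6.57×1.414 = 23.8 m. Hydraulic radius R = A/P = 77.46/23.8 = 3.254 m. Q_A = (1/0.014)·77.46·3.254^(2/3)·√0.00063 = 305 m³/s.
Channel B: With bottom width b = 3.53 m and side slope z = 1.5: A = (b + zy)y = (3.53 + 1.5×4.78)×4.78 = 51.15 m²; P = b + 2y√(1+z²) = 3.53 + 2×4.78×1.803 = 20.76 m. Hydraulic radius R = A/P = 51.15/20.76 = 2.463 m. Q_B = (1/0.014)·51.15·2.463^(2/3)·√0.00063 = 167.2 m³/s.
Q_A = 305 m³/s vs Q_B = 167.2 m³/s, so channel A carries more.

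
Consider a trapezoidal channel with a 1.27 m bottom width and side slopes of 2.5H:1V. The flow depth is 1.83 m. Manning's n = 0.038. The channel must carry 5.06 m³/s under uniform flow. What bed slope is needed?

S = 0.000341

With bottom width b = 1.27 m and side slope z = 2.5: A = (b + zy)y = (1.27 + 2.5×1.83)×1.83 = 10.7 m²; P = b + 2y√(1+z²) = 1.27 + 2×1.83×2.693 = 11.12 m.
Hydraulic radius R = A/P = 10.7/11.12 = 0.9615 m.
From Manning's equation, S = [nQ / (1 A R^(2/3))]² = [0.038 × 5.06 / (1 × 10.7 × 0.9615^(2/3))]² = 0.000341.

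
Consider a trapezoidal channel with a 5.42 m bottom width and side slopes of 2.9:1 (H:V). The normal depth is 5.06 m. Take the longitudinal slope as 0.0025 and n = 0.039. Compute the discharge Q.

With bottom width b = 5.42 m and side slope z = 2.9: A = (b + zy)y = (5.42 + 2.9×5.06)×5.06 = 101.7 m²; P = b + 2y√(1+z²) = 5.42 + 2×5.06×3.068 = 36.46 m.
Hydraulic radius R = A/P = 101.7/36.46 = 2.788 m.
Manning's equation: Q = (1/n) A R^(2/3) S^(1/2) = (1/0.039) × 101.7 × 2.788^(2/3) × 0.0025^(1/2) = 258 m³/s.

Q = 258 m³/s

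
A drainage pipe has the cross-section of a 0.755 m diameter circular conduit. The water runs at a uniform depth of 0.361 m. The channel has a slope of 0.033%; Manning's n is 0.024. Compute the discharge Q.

Q = 0.0516 m³/s

For a circular section of diameter D = 0.755 m at depth y = 0.361 m, the central angle is θ = 2 arccos(1 − 2y/D) = 3.054 rad. Then A = (D²/8)(θ − sin θ) = 0.2114 m² and P = Dθ/2 = 1.153 m.
Hydraulic radius R = A/P = 0.2114/1.153 = 0.1834 m.
Manning's equation: Q = (1/n) A R^(2/3) S^(1/2) = (1/0.024) × 0.2114 × 0.1834^(2/3) × 0.00033^(1/2) = 0.0516 m³/s.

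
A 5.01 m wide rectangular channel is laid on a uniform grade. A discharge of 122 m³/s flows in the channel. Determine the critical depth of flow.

y_c = 3.92 m

For a rectangular channel, critical depth y_c = (q²/g)^(1/3) where q = Q/b = 122/5.01 = 24.35 m²/s.
So y_c = (24.35²/9.81)^(1/3) = 3.92 m.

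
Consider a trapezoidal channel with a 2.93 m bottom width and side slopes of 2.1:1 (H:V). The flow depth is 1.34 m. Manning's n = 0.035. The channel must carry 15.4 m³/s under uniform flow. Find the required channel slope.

With bottom width b = 2.93 m and side slope z = 2.1: A = (b + zy)y = (2.93 + 2.1×1.34)×1.34 = 7.697 m²; P = b + 2y√(1+z²) = 2.93 + 2×1.34×2.326 = 9.164 m.
Hydraulic radius R = A/P = 7.697/9.164 = 0.84 m.
From Manning's equation, S = [nQ / (1 A R^(2/3))]² = [0.035 × 15.4 / (1 × 7.697 × 0.84^(2/3))]² = 0.00619.

S = 0.00619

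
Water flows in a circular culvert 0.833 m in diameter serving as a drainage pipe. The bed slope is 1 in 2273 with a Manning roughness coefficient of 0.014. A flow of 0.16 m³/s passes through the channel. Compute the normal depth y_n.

y_n = 0.445 m

Manning's equation rearranged: A R^(2/3) = nQ / (1·√S) = 0.014 × 0.16 / (√0.0004399) = 0.1068.
At y = 0.366 m: A R^(2/3) = 0.07644 — short.
At y = 0.567 m: A R^(2/3) = 0.1544 — over.
At y = 0.445 m: A R^(2/3) = 0.1069 — close enough.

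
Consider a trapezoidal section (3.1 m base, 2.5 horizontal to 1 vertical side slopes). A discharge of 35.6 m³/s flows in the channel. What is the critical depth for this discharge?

At critical depth, Q² T / (g A³) = 1, i.e. A³/T = Q²/g = 35.6²/9.81 = 129.2.
Trying y = 1.89 m: A³/T = 257.7 — high.
Trying y = 1.33 m: A³/T = 64 — low.
Trying y = 1.59 m: A³/T = 128.8 — ≈ 129.2.

y_c = 1.59 m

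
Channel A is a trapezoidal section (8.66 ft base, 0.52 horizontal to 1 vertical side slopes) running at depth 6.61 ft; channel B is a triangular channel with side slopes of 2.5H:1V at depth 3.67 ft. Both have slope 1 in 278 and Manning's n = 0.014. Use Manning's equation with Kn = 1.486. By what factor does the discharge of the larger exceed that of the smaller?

3.76

Channel A: With bottom width b = 8.66 ft and side slope z = 0.52: A = (b + zy)y = (8.66 + 0.52×6.61)×6.61 = 79.96 ft²; P = b + 2y√(1+z²) = 8.66 + 2×6.61×1.127 = 23.56 ft. Hydraulic radius R = A/P = 79.96/23.56 = 3.394 ft. Q_A = (1.486/0.014)·79.96·3.394^(2/3)·√0.003597 = 1150 ft³/s.
Channel B: For a triangular section with side slope z = 2.5: A = zy² = 2.5×3.67² = 33.67 ft²; P = 2y√(1+z²) = 2×3.67×2.693 = 19.76 ft. Hydraulic radius R = A/P = 33.67/19.76 = 1.704 ft. Q_B = (1.486/0.014)·33.67·1.704^(2/3)·√0.003597 = 305.8 ft³/s.
The larger discharge is 1150 ft³/s and the smaller is 305.8 ft³/s; the ratio is 3.76.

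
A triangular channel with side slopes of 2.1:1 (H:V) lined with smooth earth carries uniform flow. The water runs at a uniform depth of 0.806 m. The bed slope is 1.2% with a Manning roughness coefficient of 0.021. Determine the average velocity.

For a triangular section with side slope z = 2.1: A = zy² = 2.1×0.806² = 1.364 m²; P = 2y√(1+z²) = 2×0.806×2.326 = 3.749 m.
Hydraulic radius R = A/P = 1.364/3.749 = 0.3639 m.
From Manning's equation, V = (1/n) R^(2/3) S^(1/2) = (1/0.021) × 0.3639^(2/3) × 0.012^(1/2) = 2.66 m/s.

V = 2.66 m/s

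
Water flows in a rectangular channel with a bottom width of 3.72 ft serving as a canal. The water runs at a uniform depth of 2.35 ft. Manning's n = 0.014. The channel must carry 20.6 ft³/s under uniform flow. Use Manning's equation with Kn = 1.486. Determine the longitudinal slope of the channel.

Flow area A = b·y = 3.72 × 2.35 = 8.742 ft². Wetted perimeter P = b + 2y = 3.72 + 2×2.35 = 8.42 ft.
Hydraulic radius R = A/P = 8.742/8.42 = 1.038 ft.
From Manning's equation, S = [nQ / (1.486 A R^(2/3))]² = [0.014 × 20.6 / (1.486 × 8.742 × 1.038^(2/3))]² = 0.000469.

S = 0.000469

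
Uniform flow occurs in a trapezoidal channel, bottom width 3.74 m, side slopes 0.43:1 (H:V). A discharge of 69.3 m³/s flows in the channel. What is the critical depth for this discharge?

y_c = 2.91 m

At critical depth, Q² T / (g A³) = 1, i.e. A³/T = Q²/g = 69.3²/9.81 = 489.6.
Try y = 2 m: A³/T = 142.6 — short.
Try y = 3.39 m: A³/T = 822 — over.
Try y = 2.91 m: A³/T = 490.9 — ≈ 489.6.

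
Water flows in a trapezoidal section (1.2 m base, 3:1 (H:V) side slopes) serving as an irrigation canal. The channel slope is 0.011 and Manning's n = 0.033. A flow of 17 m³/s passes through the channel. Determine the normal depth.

Manning's equation rearranged: A R^(2/3) = nQ / (1·√S) = 0.033 × 17 / (√0.011) = 5.349.
Trying y = 1.54 m: A R^(2/3) = 7.848 — over.
Trying y = 1.13 m: A R^(2/3) = 3.777 — short.
Trying y = 1.31 m: A R^(2/3) = 5.341 — close enough.

y_n = 1.31 m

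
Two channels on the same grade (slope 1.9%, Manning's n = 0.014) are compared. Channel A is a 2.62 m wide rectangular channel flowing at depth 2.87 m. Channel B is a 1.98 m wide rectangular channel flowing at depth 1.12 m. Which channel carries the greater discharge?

Channel A: Flow area A = b·y = 2.62 × 2.87 = 7.519 m². Wetted perimeter P = b + 2y = 2.62 + 2×2.87 = 8.36 m. Hydraulic radius R = A/P = 7.519/8.36 = 0.8994 m. Q_A = (1/0.014)·7.519·0.8994^(2/3)·√0.019 = 68.98 m³/s.
Channel B: Flow area A = b·y = 1.98 × 1.12 = 2.218 m². Wetted perimeter P = b + 2y = 1.98 + 2×1.12 = 4.22 m. Hydraulic radius R = A/P = 2.218/4.22 = 0.5255 m. Q_B = (1/0.014)·2.218·0.5255^(2/3)·√0.019 = 14.22 m³/s.
Q_A = 68.98 m³/s vs Q_B = 14.22 m³/s, so channel A carries more.

channel A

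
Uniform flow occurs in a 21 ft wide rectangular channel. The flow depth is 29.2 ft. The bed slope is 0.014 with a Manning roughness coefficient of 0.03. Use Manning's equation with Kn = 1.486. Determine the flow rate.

Flow area A = b·y = 21 × 29.2 = 613.2 ft². Wetted perimeter P = b + 2y = 21 + 2×29.2 = 79.4 ft.
Hydraulic radius R = A/P = 613.2/79.4 = 7.723 ft.
Manning's equation: Q = (1.486/n) A R^(2/3) S^(1/2) = (1.486/0.03) × 613.2 × 7.723^(2/3) × 0.014^(1/2) = 14000 ft³/s.

Q = 14000 ft³/s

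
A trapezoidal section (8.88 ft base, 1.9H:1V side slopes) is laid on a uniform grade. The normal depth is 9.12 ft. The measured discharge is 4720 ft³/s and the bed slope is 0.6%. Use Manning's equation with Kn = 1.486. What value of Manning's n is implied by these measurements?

n = 0.017

With bottom width b = 8.88 ft and side slope z = 1.9: A = (b + zy)y = (8.88 + 1.9×9.12)×9.12 = 239 ft²; P = b + 2y√(1+z²) = 8.88 + 2×9.12×2.147 = 48.04 ft.
Hydraulic radius R = A/P = 239/48.04 = 4.975 ft.
Rearranging Manning's equation: n = (1.486/Q) A R^(2/3) S^(1/2) = (1.486/4720) × 239 × 4.975^(2/3) × √0.006 = 0.017.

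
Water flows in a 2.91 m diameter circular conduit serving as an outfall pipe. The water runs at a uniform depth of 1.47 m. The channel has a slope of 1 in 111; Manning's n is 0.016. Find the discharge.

Q = 16.2 m³/s

For a circular section of diameter D = 2.91 m at depth y = 1.47 m, the central angle is θ = 2 arccos(1 − 2y/D) = 3.162 rad. Then A = (D²/8)(θ − sin θ) = 3.369 m² and P = Dθ/2 = 4.601 m.
Hydraulic radius R = A/P = 3.369/4.601 = 0.7322 m.
Manning's equation: Q = (1/n) A R^(2/3) S^(1/2) = (1/0.016) × 3.369 × 0.7322^(2/3) × 0.009009^(1/2) = 16.2 m³/s.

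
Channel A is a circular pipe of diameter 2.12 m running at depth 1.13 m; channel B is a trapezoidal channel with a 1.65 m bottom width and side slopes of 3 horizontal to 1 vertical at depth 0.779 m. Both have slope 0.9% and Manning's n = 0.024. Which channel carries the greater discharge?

Channel A: For a circular section of diameter D = 2.12 m at depth y = 1.13 m, the central angle is θ = 2 arccos(1 − 2y/D) = 3.274 rad. Then A = (D²/8)(θ − sin θ) = 1.913 m² and P = Dθ/2 = 3.47 m. Hydraulic radius R = A/P = 1.913/3.47 = 0.5513 m. Q_A = (1/0.024)·1.913·0.5513^(2/3)·√0.009 = 5.085 m³/s.
Channel B: With bottom width b = 1.65 m and side slope z = 3: A = (b + zy)y = (1.65 + 3×0.779)×0.779 = 3.106 m²; P = b + 2y√(1+z²) = 1.65 + 2×0.779×3.162 = 6.577 m. Hydraulic radius R = A/P = 3.106/6.577 = 0.4722 m. Q_B = (1/0.024)·3.106·0.4722^(2/3)·√0.009 = 7.445 m³/s.
Q_A = 5.085 m³/s vs Q_B = 7.445 m³/s, so channel B carries more.

channel B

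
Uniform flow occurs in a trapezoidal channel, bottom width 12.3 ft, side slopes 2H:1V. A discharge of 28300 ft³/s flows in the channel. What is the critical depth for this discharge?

At critical depth, Q² T / (g A³) = 1, i.e. A³/T = Q²/g = 28300²/32.2 = 24870000.
At y = 29.1 ft: A³/T = 67090000 — high.
At y = 23.4 ft: A³/T = 24980000 — ≈ 24870000.

y_c = 23.4 ft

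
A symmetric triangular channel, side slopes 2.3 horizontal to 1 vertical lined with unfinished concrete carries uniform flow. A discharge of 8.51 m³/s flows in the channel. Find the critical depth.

y_c = 1.23 m

At critical depth, Q² T / (g A³) = 1, i.e. A³/T = Q²/g = 8.51²/9.81 = 7.382.
At y = 1.42 m: A³/T = 15.27 — too large.
At y = 0.835 m: A³/T = 1.074 — too small.
At y = 1.23 m: A³/T = 7.446 — ≈ 7.382.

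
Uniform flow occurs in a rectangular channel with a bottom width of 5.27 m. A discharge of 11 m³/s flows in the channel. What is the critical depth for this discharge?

For a rectangular channel, critical depth y_c = (q²/g)^(1/3) where q = Q/b = 11/5.27 = 2.087 m²/s.
So y_c = (2.087²/9.81)^(1/3) = 0.763 m.

y_c = 0.763 m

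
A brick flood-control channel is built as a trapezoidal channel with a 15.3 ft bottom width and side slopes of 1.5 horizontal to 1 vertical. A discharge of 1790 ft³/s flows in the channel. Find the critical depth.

y_c = 6.11 ft

At critical depth, Q² T / (g A³) = 1, i.e. A³/T = Q²/g = 1790²/32.2 = 99510.
Try y = 6.67 ft: A³/T = 136200 — over.
Try y = 4.42 ft: A³/T = 31890 — short.
Try y = 6.11 ft: A³/T = 99320 — matches.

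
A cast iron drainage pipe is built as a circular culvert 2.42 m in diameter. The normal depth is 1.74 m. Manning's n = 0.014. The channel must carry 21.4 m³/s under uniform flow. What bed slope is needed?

S = 0.011

For a circular section of diameter D = 2.42 m at depth y = 1.74 m, the central angle is θ = 2 arccos(1 − 2y/D) = 4.048 rad. Then A = (D²/8)(θ − sin θ) = 3.54 m² and P = Dθ/2 = 4.899 m.
Hydraulic radius R = A/P = 3.54/4.899 = 0.7227 m.
From Manning's equation, S = [nQ / (1 A R^(2/3))]² = [0.014 × 21.4 / (1 × 3.54 × 0.7227^(2/3))]² = 0.011.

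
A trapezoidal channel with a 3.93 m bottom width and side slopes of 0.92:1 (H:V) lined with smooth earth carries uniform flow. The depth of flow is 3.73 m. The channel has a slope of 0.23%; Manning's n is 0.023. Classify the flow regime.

With bottom width b = 3.93 m and side slope z = 0.92: A = (b + zy)y = (3.93 + 0.92×3.73)×3.73 = 27.46 m²; P = b + 2y√(1+z²) = 3.93 + 2×3.73×1.359 = 14.07 m.
Hydraulic radius R = A/P = 27.46/14.07 = 1.952 m.
V = (1/n) R^(2/3) √S = (1/0.023) × 1.952^(2/3) × √0.0023 = 3.257 m/s. Hydraulic depth D_h = A/T = 27.46/10.79 = 2.544 m.
Froude number Fr = V/√(g·D_h) = 3.257/√(9.81×2.544) = 0.652, which is less than 1, so the flow is subcritical.

subcritical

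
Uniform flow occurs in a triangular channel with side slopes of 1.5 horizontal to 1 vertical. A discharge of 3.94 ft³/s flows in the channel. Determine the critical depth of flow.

At critical depth, Q² T / (g A³) = 1, i.e. A³/T = Q²/g = 3.94²/32.2 = 0.4821.
At y = 1.03 ft: A³/T = 1.304 — too large.
At y = 0.844 ft: A³/T = 0.4818 — ≈ 0.4821.

y_c = 0.844 ft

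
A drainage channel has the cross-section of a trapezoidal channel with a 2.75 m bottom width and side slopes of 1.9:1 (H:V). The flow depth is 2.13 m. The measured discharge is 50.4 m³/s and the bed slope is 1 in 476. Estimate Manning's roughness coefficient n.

n = 0.015

With bottom width b = 2.75 m and side slope z = 1.9: A = (b + zy)y = (2.75 + 1.9×2.13)×2.13 = 14.48 m²; P = b + 2y√(1+z²) = 2.75 + 2×2.13×2.147 = 11.9 m.
Hydraulic radius R = A/P = 14.48/11.9 = 1.217 m.
Rearranging Manning's equation: n = (1/Q) A R^(2/3) S^(1/2) = (1/50.4) × 14.48 × 1.217^(2/3) × √0.002101 = 0.015.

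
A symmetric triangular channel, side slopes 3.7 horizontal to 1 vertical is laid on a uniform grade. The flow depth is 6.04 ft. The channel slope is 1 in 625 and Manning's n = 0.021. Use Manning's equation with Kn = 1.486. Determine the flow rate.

For a triangular section with side slope z = 3.7: A = zy² = 3.7×6.04² = 135 ft²; P = 2y√(1+z²) = 2×6.04×3.833 = 46.3 ft.
Hydraulic radius R = A/P = 135/46.3 = 2.915 ft.
Manning's equation: Q = (1.486/n) A R^(2/3) S^(1/2) = (1.486/0.021) × 135 × 2.915^(2/3) × 0.0016^(1/2) = 780 ft³/s.

Q = 780 ft³/s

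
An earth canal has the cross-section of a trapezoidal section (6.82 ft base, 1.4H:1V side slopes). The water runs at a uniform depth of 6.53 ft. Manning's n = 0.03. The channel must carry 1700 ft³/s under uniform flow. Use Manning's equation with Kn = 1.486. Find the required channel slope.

With bottom width b = 6.82 ft and side slope z = 1.4: A = (b + zy)y = (6.82 + 1.4×6.53)×6.53 = 104.2 ft²; P = b + 2y√(1+z²) = 6.82 + 2×6.53×1.72 = 29.29 ft.
Hydraulic radius R = A/P = 104.2/29.29 = 3.559 ft.
From Manning's equation, S = [nQ / (1.486 A R^(2/3))]² = [0.03 × 1700 / (1.486 × 104.2 × 3.559^(2/3))]² = 0.02.

S = 0.02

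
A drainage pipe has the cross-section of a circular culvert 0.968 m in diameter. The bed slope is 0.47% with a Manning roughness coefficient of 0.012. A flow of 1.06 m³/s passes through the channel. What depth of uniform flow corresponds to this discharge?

y_n = 0.568 m

Manning's equation rearranged: A R^(2/3) = nQ / (1·√S) = 0.012 × 1.06 / (√0.0047) = 0.1855.
At y = 0.421 m: A R^(2/3) = 0.112 — too small.
At y = 0.62 m: A R^(2/3) = 0.2116 — too large.
At y = 0.568 m: A R^(2/3) = 0.1855 — ≈ 0.1855.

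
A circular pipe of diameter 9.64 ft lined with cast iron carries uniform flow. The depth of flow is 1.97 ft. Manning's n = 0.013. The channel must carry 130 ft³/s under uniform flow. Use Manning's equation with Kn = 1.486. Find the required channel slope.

S = 0.00898

For a circular section of diameter D = 9.64 ft at depth y = 1.97 ft, the central angle is θ = 2 arccos(1 − 2y/D) = 1.876 rad. Then A = (D²/8)(θ − sin θ) = 10.72 ft² and P = Dθ/2 = 9.044 ft.
Hydraulic radius R = A/P = 10.72/9.044 = 1.185 ft.
From Manning's equation, S = [nQ / (1.486 A R^(2/3))]² = [0.013 × 130 / (1.486 × 10.72 × 1.185^(2/3))]² = 0.00898.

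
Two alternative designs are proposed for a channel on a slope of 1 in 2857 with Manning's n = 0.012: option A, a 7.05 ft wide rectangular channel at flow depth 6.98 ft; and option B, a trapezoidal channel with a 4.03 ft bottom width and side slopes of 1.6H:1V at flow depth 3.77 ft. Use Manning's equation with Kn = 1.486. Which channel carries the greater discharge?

Channel A: Flow area A = b·y = 7.05 × 6.98 = 49.21 ft². Wetted perimeter P = b + 2y = 7.05 + 2×6.98 = 21.01 ft. Hydraulic radius R = A/P = 49.21/21.01 = 2.342 ft. Q_A = (1.486/0.012)·49.21·2.342^(2/3)·√0.00035 = 201.1 ft³/s.
Channel B: With bottom width b = 4.03 ft and side slope z = 1.6: A = (b + zy)y = (4.03 + 1.6×3.77)×3.77 = 37.93 ft²; P = b + 2y√(1+z²) = 4.03 + 2×3.77×1.887 = 18.26 ft. Hydraulic radius R = A/P = 37.93/18.26 = 2.078 ft. Q_B = (1.486/0.012)·37.93·2.078^(2/3)·√0.00035 = 143.1 ft³/s.
Q_A = 201.1 ft³/s vs Q_B = 143.1 ft³/s, so channel A carries more.

channel A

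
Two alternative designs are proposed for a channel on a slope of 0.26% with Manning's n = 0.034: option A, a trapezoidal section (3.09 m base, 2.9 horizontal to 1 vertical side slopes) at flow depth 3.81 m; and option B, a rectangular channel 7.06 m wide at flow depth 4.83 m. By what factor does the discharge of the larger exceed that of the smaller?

Channel A: With bottom width b = 3.09 m and side slope z = 2.9: A = (b + zy)y = (3.09 + 2.9×3.81)×3.81 = 53.87 m²; P = b + 2y√(1+z²) = 3.09 + 2×3.81×3.068 = 26.46 m. Hydraulic radius R = A/P = 53.87/26.46 = 2.036 m. Q_A = (1/0.034)·53.87·2.036^(2/3)·√0.0026 = 129.8 m³/s.
Channel B: Flow area A = b·y = 7.06 × 4.83 = 34.1 m². Wetted perimeter P = b + 2y = 7.06 + 2×4.83 = 16.72 m. Hydraulic radius R = A/P = 34.1/16.72 = 2.039 m. Q_B = (1/0.034)·34.1·2.039^(2/3)·√0.0026 = 82.24 m³/s.
The larger discharge is 129.8 m³/s and the smaller is 82.24 m³/s; the ratio is 1.58.

1.58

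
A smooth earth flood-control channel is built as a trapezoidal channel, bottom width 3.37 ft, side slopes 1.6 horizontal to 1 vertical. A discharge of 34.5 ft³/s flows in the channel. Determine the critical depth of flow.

y_c = 1.21 ft

At critical depth, Q² T / (g A³) = 1, i.e. A³/T = Q²/g = 34.5²/32.2 = 36.96.
At y = 1.04 ft: A³/T = 21.42 — short.
At y = 1.21 ft: A³/T = 36.54 — close enough.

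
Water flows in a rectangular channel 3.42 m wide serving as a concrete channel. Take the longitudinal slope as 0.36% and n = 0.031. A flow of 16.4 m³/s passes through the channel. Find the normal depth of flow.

Manning's equation rearranged: A R^(2/3) = nQ / (1·√S) = 0.031 × 16.4 / (√0.0036) = 8.473.
At y = 1.81 m: A R^(2/3) = 5.681 — short.
At y = 2.46 m: A R^(2/3) = 8.462 — ≈ 8.473.

y_n = 2.46 m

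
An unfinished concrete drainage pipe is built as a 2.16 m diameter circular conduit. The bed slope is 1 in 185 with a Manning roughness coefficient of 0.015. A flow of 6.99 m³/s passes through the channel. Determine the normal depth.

y_n = 1.19 m

Manning's equation rearranged: A R^(2/3) = nQ / (1·√S) = 0.015 × 6.99 / (√0.005405) = 1.426.
Try y = 1.29 m: A R^(2/3) = 1.621 — over.
Try y = 0.904 m: A R^(2/3) = 0.8891 — short.
Try y = 1.19 m: A R^(2/3) = 1.427 — close enough.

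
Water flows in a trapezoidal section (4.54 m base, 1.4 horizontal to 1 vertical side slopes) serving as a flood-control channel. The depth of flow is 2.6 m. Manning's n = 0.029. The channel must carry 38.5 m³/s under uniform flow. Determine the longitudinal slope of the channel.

With bottom width b = 4.54 m and side slope z = 1.4: A = (b + zy)y = (4.54 + 1.4×2.6)×2.6 = 21.27 m²; P = b + 2y√(1+z²) = 4.54 + 2×2.6×1.72 = 13.49 m.
Hydraulic radius R = A/P = 21.27/13.49 = 1.577 m.
From Manning's equation, S = [nQ / (1 A R^(2/3))]² = [0.029 × 38.5 / (1 × 21.27 × 1.577^(2/3))]² = 0.0015.

S = 0.0015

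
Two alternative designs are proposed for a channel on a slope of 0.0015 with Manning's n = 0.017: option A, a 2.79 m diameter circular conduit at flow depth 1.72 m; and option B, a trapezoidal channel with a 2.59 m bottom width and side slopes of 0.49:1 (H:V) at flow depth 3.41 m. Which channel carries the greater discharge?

Channel A: For a circular section of diameter D = 2.79 m at depth y = 1.72 m, the central angle is θ = 2 arccos(1 − 2y/D) = 3.612 rad. Then A = (D²/8)(θ − sin θ) = 3.955 m² and P = Dθ/2 = 5.039 m. Hydraulic radius R = A/P = 3.955/5.039 = 0.785 m. Q_A = (1/0.017)·3.955·0.785^(2/3)·√0.0015 = 7.668 m³/s.
Channel B: With bottom width b = 2.59 m and side slope z = 0.49: A = (b + zy)y = (2.59 + 0.49×3.41)×3.41 = 14.53 m²; P = b + 2y√(1+z²) = 2.59 + 2×3.41×1.114 = 10.18 m. Hydraulic radius R = A/P = 14.53/10.18 = 1.427 m. Q_B = (1/0.017)·14.53·1.427^(2/3)·√0.0015 = 41.95 m³/s.
Q_A = 7.668 m³/s vs Q_B = 41.95 m³/s, so channel B carries more.

channel B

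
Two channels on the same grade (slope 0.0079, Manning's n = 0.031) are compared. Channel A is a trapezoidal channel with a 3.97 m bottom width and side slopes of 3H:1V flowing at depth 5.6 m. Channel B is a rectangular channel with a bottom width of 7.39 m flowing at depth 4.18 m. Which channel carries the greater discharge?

Channel A: With bottom width b = 3.97 m and side slope z = 3: A = (b + zy)y = (3.97 + 3×5.6)×5.6 = 116.3 m²; P = b + 2y√(1+z²) = 3.97 + 2×5.6×3.162 = 39.39 m. Hydraulic radius R = A/P = 116.3/39.39 = 2.953 m. Q_A = (1/0.031)·116.3·2.953^(2/3)·√0.0079 = 686.4 m³/s.
Channel B: Flow area A = b·y = 7.39 × 4.18 = 30.89 m². Wetted perimeter P = b + 2y = 7.39 + 2×4.18 = 15.75 m. Hydraulic radius R = A/P = 30.89/15.75 = 1.961 m. Q_B = (1/0.031)·30.89·1.961^(2/3)·√0.0079 = 138.8 m³/s.
Q_A = 686.4 m³/s vs Q_B = 138.8 m³/s, so channel A carries more.

channel A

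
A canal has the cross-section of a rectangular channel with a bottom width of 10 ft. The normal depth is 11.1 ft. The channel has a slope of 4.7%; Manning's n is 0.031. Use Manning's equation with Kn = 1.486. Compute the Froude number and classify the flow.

supercritical

Flow area A = b·y = 10 × 11.1 = 111 ft². Wetted perimeter P = b + 2y = 10 + 2×11.1 = 32.2 ft.
Hydraulic radius R = A/P = 111/32.2 = 3.447 ft.
V = (1.486/n) R^(2/3) √S = (1.486/0.031) × 3.447^(2/3) × √0.047 = 23.71 ft/s. Hydraulic depth D_h = A/T = 111/10 = 11.1 ft.
Froude number Fr = V/√(g·D_h) = 23.71/√(32.2×11.1) = 1.25, which is greater than 1, so the flow is supercritical.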